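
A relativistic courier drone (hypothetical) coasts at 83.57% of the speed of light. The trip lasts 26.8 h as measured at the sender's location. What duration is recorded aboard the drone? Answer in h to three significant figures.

β = 0.8357; γ = 1/√(1 − 0.8357²) = 1/√0.3016 = 1.821
The interval measured at the sender's location is the dilated one; the clock aboard the drone measures the proper time τ = Δt/γ = 26.8/1.821 h.

τ = 14.7 h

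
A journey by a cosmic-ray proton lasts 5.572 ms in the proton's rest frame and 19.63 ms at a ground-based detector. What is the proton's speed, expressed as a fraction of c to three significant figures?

v = 0.959c

The proper time is measured in the proton's rest frame (both events occur at the proton's location); Δt is measured at a ground-based detector. γ = Δt/τ = 19.63/5.572 = 3.523.
β = √(1 − 1/γ²) = √(1 − 0.08057) = √0.9194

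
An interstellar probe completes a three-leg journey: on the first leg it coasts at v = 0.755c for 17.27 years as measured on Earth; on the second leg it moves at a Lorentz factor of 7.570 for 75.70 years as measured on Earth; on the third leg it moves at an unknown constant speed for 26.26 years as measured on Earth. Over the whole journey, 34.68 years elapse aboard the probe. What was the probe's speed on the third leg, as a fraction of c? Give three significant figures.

Leg 1: γ = 1/√(1 − 0.755²) = 1/√0.4300 = 1.525; τ_1 = 17.27/1.525 = 11.32 years.
Leg 2: γ = 7.570; τ_2 = 75.70/7.570 = 10.00 years.
Leg 3: speed unknown; τ_3 = 26.26/γ_3.
Total proper time: 11.32 + 10.00 + τ_3 = 34.68, so τ_3 = 34.68 − 21.32 = 13.36 years.
γ_3 = 26.26/13.36 = 1.966; β = √(1 − 1/γ²) = √0.7413.

β = 0.861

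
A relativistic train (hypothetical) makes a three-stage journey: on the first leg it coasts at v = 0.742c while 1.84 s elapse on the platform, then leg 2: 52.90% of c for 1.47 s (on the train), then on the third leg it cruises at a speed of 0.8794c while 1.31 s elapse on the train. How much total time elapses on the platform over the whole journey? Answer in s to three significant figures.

Leg 1: 1.84 s is already measured on the platform.
Leg 2: β = 0.5290; γ = 1/√(1 − 0.5290²) = 1/√0.7202 = 1.178; Δt_2 = 1.178 × 1.47 = 1.732 s.
Leg 3: γ = 1/√(1 − 0.8794²) = 1/√0.2267 = 2.100; Δt_3 = 2.100 × 1.31 = 2.752 s.
Total: 1.840 + 1.732 + 2.752 s.

Δt = 6.32 s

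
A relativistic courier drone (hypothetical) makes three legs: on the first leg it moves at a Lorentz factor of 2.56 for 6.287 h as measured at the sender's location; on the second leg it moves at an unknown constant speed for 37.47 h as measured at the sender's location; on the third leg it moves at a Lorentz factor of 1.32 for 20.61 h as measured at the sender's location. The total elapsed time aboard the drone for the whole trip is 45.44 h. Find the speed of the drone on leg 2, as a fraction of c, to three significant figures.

β = 0.683

Leg 1: γ = 2.56; τ_1 = 6.287/2.560 = 2.456 h.
Leg 2: speed unknown; τ_2 = 37.47/γ_2.
Leg 3: γ = 1.32; τ_3 = 20.61/1.320 = 15.61 h.
Total proper time: 2.456 + τ_2 + 15.61 = 45.44, so τ_2 = 45.44 − 18.07 = 27.37 h.
γ_2 = 37.47/27.37 = 1.369; β = √(1 − 1/γ²) = √0.4664.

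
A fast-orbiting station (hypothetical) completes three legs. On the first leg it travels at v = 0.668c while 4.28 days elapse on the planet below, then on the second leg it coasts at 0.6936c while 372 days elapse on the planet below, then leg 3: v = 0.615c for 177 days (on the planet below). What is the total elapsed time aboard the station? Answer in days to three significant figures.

Leg 1: γ = 1/√(1 − 0.668²) = 1/√0.5538 = 1.344; τ_1 = 4.28/1.344 = 3.185 days.
Leg 2: γ = 1/√(1 − 0.6936²) = 1/√0.5189 = 1.388; τ_2 = 372/1.388 = 268.0 days.
Leg 3: γ = 1/√(1 − 0.615²) = 1/√0.6218 = 1.268; τ_3 = 177/1.268 = 139.6 days.
Total: 3.185 + 268.0 + 139.6 days.

τ = 411 days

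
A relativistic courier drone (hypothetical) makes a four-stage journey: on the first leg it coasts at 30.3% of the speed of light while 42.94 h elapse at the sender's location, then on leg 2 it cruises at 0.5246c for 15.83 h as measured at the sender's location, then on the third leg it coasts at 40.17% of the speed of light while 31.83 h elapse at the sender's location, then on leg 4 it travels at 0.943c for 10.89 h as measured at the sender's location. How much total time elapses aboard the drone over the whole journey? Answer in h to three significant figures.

τ = 87.2 h

Leg 1: β = 0.303; γ = 1/√(1 − 0.303²) = 1/√0.9082 = 1.049; τ_1 = 42.94/1.049 = 40.92 h.
Leg 2: γ = 1/√(1 − 0.5246²) = 1/√0.7248 = 1.175; τ_2 = 15.83/1.175 = 13.48 h.
Leg 3: β = 0.4017; γ = 1/√(1 − 0.4017²) = 1/√0.8386 = 1.092; τ_3 = 31.83/1.092 = 29.15 h.
Leg 4: γ = 1/√(1 − 0.943²) = 1/√0.1108 = 3.005; τ_4 = 10.89/3.005 = 3.624 h.
Total: 40.92 + 13.48 + 29.15 + 3.624 h.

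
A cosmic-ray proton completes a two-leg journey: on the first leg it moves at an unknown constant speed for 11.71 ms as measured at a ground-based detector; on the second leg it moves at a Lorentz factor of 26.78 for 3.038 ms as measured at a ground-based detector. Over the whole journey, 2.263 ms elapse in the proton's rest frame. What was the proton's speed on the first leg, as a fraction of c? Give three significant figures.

β = 0.983

Leg 1: speed unknown; τ_1 = 11.71/γ_1.
Leg 2: γ = 26.78; τ_2 = 3.038/26.78 = 0.1134 ms.
Total proper time: τ_1 + 0.1134 = 2.263, so τ_1 = 2.263 − 0.1134 = 2.150 ms.
γ_1 = 11.71/2.150 = 5.448; β = √(1 − 1/γ²) = √0.9663.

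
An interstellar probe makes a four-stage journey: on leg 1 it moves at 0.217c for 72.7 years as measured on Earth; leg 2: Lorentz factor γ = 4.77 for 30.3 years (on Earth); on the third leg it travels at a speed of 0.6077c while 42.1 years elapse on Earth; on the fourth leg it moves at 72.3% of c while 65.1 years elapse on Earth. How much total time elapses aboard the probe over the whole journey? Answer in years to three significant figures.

Leg 1: γ = 1/√(1 − 0.217²) = 1/√0.9529 = 1.024; τ_1 = 72.7/1.024 = 70.97 years.
Leg 2: γ = 4.77; τ_2 = 30.3/4.770 = 6.352 years.
Leg 3: γ = 1/√(1 − 0.6077²) = 1/√0.6307 = 1.259; τ_3 = 42.1/1.259 = 33.43 years.
Leg 4: β = 0.723; γ = 1/√(1 − 0.723²) = 1/√0.4773 = 1.447; τ_4 = 65.1/1.447 = 44.97 years.
Total: 70.97 + 6.352 + 33.43 + 44.97 years.

τ = 156 years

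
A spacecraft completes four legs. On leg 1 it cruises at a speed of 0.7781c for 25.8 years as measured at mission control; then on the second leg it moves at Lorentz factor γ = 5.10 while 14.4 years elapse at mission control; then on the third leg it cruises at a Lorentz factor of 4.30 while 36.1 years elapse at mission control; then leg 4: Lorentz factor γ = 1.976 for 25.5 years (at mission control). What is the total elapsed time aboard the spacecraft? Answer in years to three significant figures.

τ = 40.3 years

Leg 1: γ = 1/√(1 − 0.7781²) = 1/√0.3946 = 1.592; τ_1 = 25.8/1.592 = 16.21 years.
Leg 2: γ = 5.10; τ_2 = 14.4/5.100 = 2.824 years.
Leg 3: γ = 4.30; τ_3 = 36.1/4.300 = 8.395 years.
Leg 4: γ = 1.976; τ_4 = 25.5/1.976 = 12.90 years.
Total: 16.21 + 2.824 + 8.395 + 12.90 years.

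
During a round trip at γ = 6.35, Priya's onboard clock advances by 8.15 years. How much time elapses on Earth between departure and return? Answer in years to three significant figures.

γ = 6.35
Earth-frame duration is the dilated interval: Δt = γτ = 6.350 × 8.15 years.

Δt = 51.8 years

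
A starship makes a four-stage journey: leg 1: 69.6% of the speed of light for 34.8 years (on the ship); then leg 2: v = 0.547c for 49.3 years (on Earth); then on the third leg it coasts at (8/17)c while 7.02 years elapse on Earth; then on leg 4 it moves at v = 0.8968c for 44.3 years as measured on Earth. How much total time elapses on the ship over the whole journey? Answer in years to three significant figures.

τ = 102 years

Leg 1: 34.8 years is already measured on the ship.
Leg 2: γ = 1/√(1 − 0.547²) = 1/√0.7008 = 1.195; τ_2 = 49.3/1.195 = 41.27 years.
Leg 3: γ = 1/√(1 − (8/17)²) = 17/15 ≈ 1.133; τ_3 = 7.02/1.133 = 6.194 years.
Leg 4: γ = 1/√(1 − 0.8968²) = 1/√0.1957 = 2.260; τ_4 = 44.3/2.260 = 19.60 years.
Total: 34.80 + 41.27 + 6.194 + 19.60 years.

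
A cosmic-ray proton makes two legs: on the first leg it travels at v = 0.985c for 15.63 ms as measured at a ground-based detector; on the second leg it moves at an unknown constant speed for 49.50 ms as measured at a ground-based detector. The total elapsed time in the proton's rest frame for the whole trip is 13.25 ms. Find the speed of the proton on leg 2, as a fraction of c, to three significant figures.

β = 0.977

Leg 1: γ = 1/√(1 − 0.985²) = 1/√0.02977 = 5.795; τ_1 = 15.63/5.795 = 2.697 ms.
Leg 2: speed unknown; τ_2 = 49.50/γ_2.
Total proper time: 2.697 + τ_2 = 13.25, so τ_2 = 13.25 − 2.697 = 10.55 ms.
γ_2 = 49.50/10.55 = 4.691; β = √(1 − 1/γ²) = √0.9545.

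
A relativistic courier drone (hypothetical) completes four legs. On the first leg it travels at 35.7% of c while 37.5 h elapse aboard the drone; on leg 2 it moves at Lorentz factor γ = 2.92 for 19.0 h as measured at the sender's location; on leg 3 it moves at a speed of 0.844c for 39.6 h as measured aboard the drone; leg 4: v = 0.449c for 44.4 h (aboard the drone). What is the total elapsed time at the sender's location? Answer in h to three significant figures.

Δt = 183 h

Leg 1: β = 0.357; γ = 1/√(1 − 0.357²) = 1/√0.8726 = 1.071; Δt_1 = 1.071 × 37.5 = 40.15 h.
Leg 2: 19.0 h is already measured at the sender's location.
Leg 3: γ = 1/√(1 − 0.844²) = 1/√0.2877 = 1.864; Δt_3 = 1.864 × 39.6 = 73.83 h.
Leg 4: γ = 1/√(1 − 0.449²) = 1/√0.7984 = 1.119; Δt_4 = 1.119 × 44.4 = 49.69 h.
Total: 40.15 + 19.00 + 73.83 + 49.69 h.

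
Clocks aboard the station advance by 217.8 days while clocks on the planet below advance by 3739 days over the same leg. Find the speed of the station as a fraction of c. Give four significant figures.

The proper time is measured aboard the station (both events occur at the station's location); Δt is measured on the planet below. γ = Δt/τ = 3739/217.8 = 17.17.
β = √(1 − 1/γ²) = √(1 − 0.003393) = √0.9966

β = 0.9983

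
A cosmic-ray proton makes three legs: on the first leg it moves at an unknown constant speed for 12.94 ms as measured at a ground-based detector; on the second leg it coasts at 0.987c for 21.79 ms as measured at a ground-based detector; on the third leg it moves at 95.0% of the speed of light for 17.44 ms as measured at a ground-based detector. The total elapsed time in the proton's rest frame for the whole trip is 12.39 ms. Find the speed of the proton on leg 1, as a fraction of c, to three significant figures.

Leg 1: speed unknown; τ_1 = 12.94/γ_1.
Leg 2: γ = 1/√(1 − 0.987²) = 1/√0.02583 = 6.222; τ_2 = 21.79/6.222 = 3.502 ms.
Leg 3: β = 0.950; γ = 1/√(1 − 0.950²) = 1/√0.09750 = 3.203; τ_3 = 17.44/3.203 = 5.446 ms.
Total proper time: τ_1 + 3.502 + 5.446 = 12.39, so τ_1 = 12.39 − 8.948 = 3.442 ms.
γ_1 = 12.94/3.442 = 3.759; β = √(1 − 1/γ²) = √0.9292.

β = 0.964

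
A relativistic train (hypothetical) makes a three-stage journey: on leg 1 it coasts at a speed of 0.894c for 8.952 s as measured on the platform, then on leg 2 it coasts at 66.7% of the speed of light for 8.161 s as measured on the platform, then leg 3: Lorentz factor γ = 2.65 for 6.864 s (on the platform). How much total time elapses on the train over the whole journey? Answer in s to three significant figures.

τ = 12.7 s

Leg 1: γ = 1/√(1 − 0.894²) = 1/√0.2008 = 2.232; τ_1 = 8.952/2.232 = 4.011 s.
Leg 2: β = 0.667; γ = 1/√(1 − 0.667²) = 1/√0.5551 = 1.342; τ_2 = 8.161/1.342 = 6.080 s.
Leg 3: γ = 2.65; τ_3 = 6.864/2.650 = 2.590 s.
Total: 4.011 + 6.080 + 2.590 s.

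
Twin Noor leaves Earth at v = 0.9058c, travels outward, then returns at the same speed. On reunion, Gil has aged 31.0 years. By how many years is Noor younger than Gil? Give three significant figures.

Δt − τ = 17.9 years

γ = 1/√(1 − 0.9058²) = 1/√0.1795 = 2.360
Noor's elapsed proper time: τ = 31.0/2.360 = 13.13 years.
Age gap = Δt − τ = 31.0 − 13.13 years.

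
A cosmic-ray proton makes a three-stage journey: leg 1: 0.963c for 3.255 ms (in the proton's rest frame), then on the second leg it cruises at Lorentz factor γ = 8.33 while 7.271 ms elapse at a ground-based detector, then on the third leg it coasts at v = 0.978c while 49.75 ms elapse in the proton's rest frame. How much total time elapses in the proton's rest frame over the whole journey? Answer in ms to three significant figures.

Leg 1: 3.255 ms is already measured in the proton's rest frame.
Leg 2: γ = 8.33; τ_2 = 7.271/8.330 = 0.8729 ms.
Leg 3: 49.75 ms is already measured in the proton's rest frame.
Total: 3.255 + 0.8729 + 49.75 ms.

τ = 53.9 ms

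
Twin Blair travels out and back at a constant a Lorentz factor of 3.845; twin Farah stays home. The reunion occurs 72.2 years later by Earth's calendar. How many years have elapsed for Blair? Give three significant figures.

τ = 18.8 years

γ = 3.845
Blair's clock measures proper time along the trip: τ = Δt/γ = 72.2/3.845 years.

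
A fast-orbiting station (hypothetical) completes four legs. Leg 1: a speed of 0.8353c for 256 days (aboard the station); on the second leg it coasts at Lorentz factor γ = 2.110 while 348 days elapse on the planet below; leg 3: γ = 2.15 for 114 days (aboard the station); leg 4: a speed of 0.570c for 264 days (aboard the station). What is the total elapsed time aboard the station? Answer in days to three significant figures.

Leg 1: 256 days is already measured aboard the station.
Leg 2: γ = 2.110; τ_2 = 348/2.110 = 164.9 days.
Leg 3: 114 days is already measured aboard the station.
Leg 4: 264 days is already measured aboard the station.
Total: 256.0 + 164.9 + 114.0 + 264.0 days.

τ = 799 days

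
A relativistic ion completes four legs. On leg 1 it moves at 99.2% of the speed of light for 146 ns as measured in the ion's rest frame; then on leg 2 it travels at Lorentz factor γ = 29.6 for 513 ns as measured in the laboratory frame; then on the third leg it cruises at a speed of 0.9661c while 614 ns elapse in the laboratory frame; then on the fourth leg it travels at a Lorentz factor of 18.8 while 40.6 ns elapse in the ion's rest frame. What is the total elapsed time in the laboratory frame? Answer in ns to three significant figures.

Δt = 3050 ns

Leg 1: β = 0.992; γ = 1/√(1 − 0.992²) = 1/√0.01594 = 7.922; Δt_1 = 7.922 × 146 = 1157 ns.
Leg 2: 513 ns is already measured in the laboratory frame.
Leg 3: 614 ns is already measured in the laboratory frame.
Leg 4: γ = 18.8; Δt_4 = 18.80 × 40.6 = 763.3 ns.
Total: 1157 + 513.0 + 614.0 + 763.3 ns.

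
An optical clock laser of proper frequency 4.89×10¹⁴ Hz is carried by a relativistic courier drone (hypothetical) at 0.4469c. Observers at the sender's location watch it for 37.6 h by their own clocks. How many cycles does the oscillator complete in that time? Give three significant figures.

N = 5.92×10¹⁹

γ = 1/√(1 − 0.4469²) = 1/√0.8003 = 1.118
During 37.6 h of lab time, the oscillator's proper time advances by τ = Δt/γ = 37.6/1.118 = 33.64 h = 1.211×10⁵ s.
N = f × τ = 4.89×10¹⁴ × 1.211×10⁵ = 5.921×10¹⁹.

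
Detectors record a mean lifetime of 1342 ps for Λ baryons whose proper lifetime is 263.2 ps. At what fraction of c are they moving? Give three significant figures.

β = 0.981

γ = Δt/τ₀ = 1342/263.2 = 5.099
β = √(1 − 1/γ²) = √(1 − 0.03847) = √0.9615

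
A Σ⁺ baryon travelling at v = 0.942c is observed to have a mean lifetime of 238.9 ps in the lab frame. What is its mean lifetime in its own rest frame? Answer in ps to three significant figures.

τ₀ = 80.2 ps

γ = 1/√(1 − 0.942²) = 1/√0.1126 = 2.980
The lab-frame lifetime is the dilated interval; the proper lifetime is τ₀ = Δt/γ = 238.9/2.980 ps.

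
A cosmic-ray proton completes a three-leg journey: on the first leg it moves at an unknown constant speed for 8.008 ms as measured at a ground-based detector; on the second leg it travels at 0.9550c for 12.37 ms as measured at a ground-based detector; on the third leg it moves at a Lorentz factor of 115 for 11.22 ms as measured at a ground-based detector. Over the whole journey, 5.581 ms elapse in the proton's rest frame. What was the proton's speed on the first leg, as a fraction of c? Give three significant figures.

β = 0.974

Leg 1: speed unknown; τ_1 = 8.008/γ_1.
Leg 2: γ = 1/√(1 − 0.9550²) = 1/√0.08798 = 3.371; τ_2 = 12.37/3.371 = 3.669 ms.
Leg 3: γ = 115; τ_3 = 11.22/115.0 = 0.09757 ms.
Total proper time: τ_1 + 3.669 + 0.09757 = 5.581, so τ_1 = 5.581 − 3.767 = 1.814 ms.
γ_1 = 8.008/1.814 = 4.414; β = √(1 − 1/γ²) = √0.9487.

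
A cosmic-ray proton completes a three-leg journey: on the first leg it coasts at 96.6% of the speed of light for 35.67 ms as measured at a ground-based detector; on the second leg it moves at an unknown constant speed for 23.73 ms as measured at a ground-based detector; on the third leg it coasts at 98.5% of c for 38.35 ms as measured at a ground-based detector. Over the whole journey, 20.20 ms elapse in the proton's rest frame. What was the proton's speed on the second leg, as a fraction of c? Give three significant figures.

Leg 1: β = 0.966; γ = 1/√(1 − 0.966²) = 1/√0.06684 = 3.868; τ_1 = 35.67/3.868 = 9.222 ms.
Leg 2: speed unknown; τ_2 = 23.73/γ_2.
Leg 3: β = 0.985; γ = 1/√(1 − 0.985²) = 1/√0.02977 = 5.795; τ_3 = 38.35/5.795 = 6.617 ms.
Total proper time: 9.222 + τ_2 + 6.617 = 20.20, so τ_2 = 20.20 − 15.84 = 4.360 ms.
γ_2 = 23.73/4.360 = 5.442; β = √(1 − 1/γ²) = √0.9662.

β = 0.983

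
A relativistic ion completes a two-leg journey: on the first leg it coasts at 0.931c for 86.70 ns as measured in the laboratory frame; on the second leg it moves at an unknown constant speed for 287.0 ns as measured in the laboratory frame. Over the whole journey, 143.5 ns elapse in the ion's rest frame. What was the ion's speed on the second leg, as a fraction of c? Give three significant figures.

Leg 1: γ = 1/√(1 − 0.931²) = 1/√0.1332 = 2.740; τ_1 = 86.70/2.740 = 31.65 ns.
Leg 2: speed unknown; τ_2 = 287.0/γ_2.
Total proper time: 31.65 + τ_2 = 143.5, so τ_2 = 143.5 − 31.65 = 111.9 ns.
γ_2 = 287.0/111.9 = 2.566; β = √(1 − 1/γ²) = √0.8481.

β = 0.921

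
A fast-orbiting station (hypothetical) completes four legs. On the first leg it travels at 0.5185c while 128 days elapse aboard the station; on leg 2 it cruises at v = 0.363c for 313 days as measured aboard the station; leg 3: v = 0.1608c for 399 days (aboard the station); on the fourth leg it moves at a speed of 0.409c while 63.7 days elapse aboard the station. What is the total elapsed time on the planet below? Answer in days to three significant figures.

Leg 1: γ = 1/√(1 − 0.5185²) = 1/√0.7312 = 1.169; Δt_1 = 1.169 × 128 = 149.7 days.
Leg 2: γ = 1/√(1 − 0.363²) = 1/√0.8682 = 1.073; Δt_2 = 1.073 × 313 = 335.9 days.
Leg 3: γ = 1/√(1 − 0.1608²) = 1/√0.9741 = 1.013; Δt_3 = 1.013 × 399 = 404.3 days.
Leg 4: γ = 1/√(1 − 0.409²) = 1/√0.8327 = 1.096; Δt_4 = 1.096 × 63.7 = 69.81 days.
Total: 149.7 + 335.9 + 404.3 + 69.81 days.

Δt = 960 days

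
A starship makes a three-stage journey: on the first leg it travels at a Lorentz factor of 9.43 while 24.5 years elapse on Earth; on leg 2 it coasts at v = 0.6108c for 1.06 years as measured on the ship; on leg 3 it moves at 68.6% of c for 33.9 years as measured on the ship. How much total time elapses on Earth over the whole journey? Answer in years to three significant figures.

Δt = 72.4 years

Leg 1: 24.5 years is already measured on Earth.
Leg 2: γ = 1/√(1 − 0.6108²) = 1/√0.6269 = 1.263; Δt_2 = 1.263 × 1.06 = 1.339 years.
Leg 3: β = 0.686; γ = 1/√(1 − 0.686²) = 1/√0.5294 = 1.374; Δt_3 = 1.374 × 33.9 = 46.59 years.
Total: 24.50 + 1.339 + 46.59 years.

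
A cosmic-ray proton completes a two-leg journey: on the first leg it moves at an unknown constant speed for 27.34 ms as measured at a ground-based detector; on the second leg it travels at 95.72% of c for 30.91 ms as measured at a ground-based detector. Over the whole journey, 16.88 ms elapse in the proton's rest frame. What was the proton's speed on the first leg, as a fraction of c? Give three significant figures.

Leg 1: speed unknown; τ_1 = 27.34/γ_1.
Leg 2: β = 0.9572; γ = 1/√(1 − 0.9572²) = 1/√0.08377 = 3.455; τ_2 = 30.91/3.455 = 8.946 ms.
Total proper time: τ_1 + 8.946 = 16.88, so τ_1 = 16.88 − 8.946 = 7.934 ms.
γ_1 = 27.34/7.934 = 3.446; β = √(1 − 1/γ²) = √0.9158.

β = 0.957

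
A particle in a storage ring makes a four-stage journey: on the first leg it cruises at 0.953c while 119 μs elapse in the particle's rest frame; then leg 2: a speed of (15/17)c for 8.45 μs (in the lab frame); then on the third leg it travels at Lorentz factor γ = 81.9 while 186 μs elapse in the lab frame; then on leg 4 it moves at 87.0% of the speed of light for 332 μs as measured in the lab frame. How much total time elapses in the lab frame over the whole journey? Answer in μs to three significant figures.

Δt = 919 μs

Leg 1: γ = 1/√(1 − 0.953²) = 1/√0.09179 = 3.301; Δt_1 = 3.301 × 119 = 392.8 μs.
Leg 2: 8.45 μs is already measured in the lab frame.
Leg 3: 186 μs is already measured in the lab frame.
Leg 4: 332 μs is already measured in the lab frame.
Total: 392.8 + 8.450 + 186.0 + 332.0 μs.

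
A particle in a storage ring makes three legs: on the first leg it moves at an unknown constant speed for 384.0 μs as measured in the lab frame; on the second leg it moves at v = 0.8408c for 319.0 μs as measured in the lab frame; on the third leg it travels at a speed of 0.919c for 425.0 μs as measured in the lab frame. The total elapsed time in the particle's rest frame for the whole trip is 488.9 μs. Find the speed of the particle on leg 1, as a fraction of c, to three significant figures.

Leg 1: speed unknown; τ_1 = 384.0/γ_1.
Leg 2: γ = 1/√(1 − 0.8408²) = 1/√0.2931 = 1.847; τ_2 = 319.0/1.847 = 172.7 μs.
Leg 3: γ = 1/√(1 − 0.919²) = 1/√0.1554 = 2.536; τ_3 = 425.0/2.536 = 167.6 μs.
Total proper time: τ_1 + 172.7 + 167.6 = 488.9, so τ_1 = 488.9 − 340.2 = 148.7 μs.
γ_1 = 384.0/148.7 = 2.583; β = √(1 − 1/γ²) = √0.8501.

β = 0.922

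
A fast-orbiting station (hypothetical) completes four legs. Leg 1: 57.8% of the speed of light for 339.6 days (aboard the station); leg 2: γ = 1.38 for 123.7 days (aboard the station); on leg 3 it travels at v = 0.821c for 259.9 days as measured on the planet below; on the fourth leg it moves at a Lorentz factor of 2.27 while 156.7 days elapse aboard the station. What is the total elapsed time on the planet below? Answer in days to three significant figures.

Leg 1: β = 0.578; γ = 1/√(1 − 0.578²) = 1/√0.6659 = 1.225; Δt_1 = 1.225 × 339.6 = 416.2 days.
Leg 2: γ = 1.38; Δt_2 = 1.380 × 123.7 = 170.7 days.
Leg 3: 259.9 days is already measured on the planet below.
Leg 4: γ = 2.27; Δt_4 = 2.270 × 156.7 = 355.7 days.
Total: 416.2 + 170.7 + 259.9 + 355.7 days.

Δt = 1200 days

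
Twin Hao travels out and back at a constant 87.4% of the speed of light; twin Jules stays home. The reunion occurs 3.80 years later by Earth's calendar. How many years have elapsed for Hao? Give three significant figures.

τ = 1.85 years

β = 0.874; γ = 1/√(1 − 0.874²) = 1/√0.2361 = 2.058
Hao's clock measures proper time along the trip: τ = Δt/γ = 3.80/2.058 years.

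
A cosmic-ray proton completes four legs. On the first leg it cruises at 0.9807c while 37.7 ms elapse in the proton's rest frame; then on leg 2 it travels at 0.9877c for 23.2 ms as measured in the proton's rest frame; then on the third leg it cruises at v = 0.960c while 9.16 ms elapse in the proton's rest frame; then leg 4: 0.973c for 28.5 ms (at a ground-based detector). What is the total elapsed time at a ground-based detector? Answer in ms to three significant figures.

Leg 1: γ = 1/√(1 − 0.9807²) = 1/√0.03823 = 5.115; Δt_1 = 5.115 × 37.7 = 192.8 ms.
Leg 2: γ = 1/√(1 − 0.9877²) = 1/√0.02445 = 6.395; Δt_2 = 6.395 × 23.2 = 148.4 ms.
Leg 3: γ = 1/√(1 − 0.960²) = 1/√0.07840 = 3.571; Δt_3 = 3.571 × 9.16 = 32.71 ms.
Leg 4: 28.5 ms is already measured at a ground-based detector.
Total: 192.8 + 148.4 + 32.71 + 28.50 ms.

Δt = 402 ms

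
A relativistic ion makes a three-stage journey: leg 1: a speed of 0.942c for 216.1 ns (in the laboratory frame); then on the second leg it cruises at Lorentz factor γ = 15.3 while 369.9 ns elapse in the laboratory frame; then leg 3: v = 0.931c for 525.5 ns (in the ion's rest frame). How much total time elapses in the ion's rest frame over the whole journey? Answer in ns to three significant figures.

τ = 622 ns

Leg 1: γ = 1/√(1 − 0.942²) = 1/√0.1126 = 2.980; τ_1 = 216.1/2.980 = 72.53 ns.
Leg 2: γ = 15.3; τ_2 = 369.9/15.30 = 24.18 ns.
Leg 3: 525.5 ns is already measured in the ion's rest frame.
Total: 72.53 + 24.18 + 525.5 ns.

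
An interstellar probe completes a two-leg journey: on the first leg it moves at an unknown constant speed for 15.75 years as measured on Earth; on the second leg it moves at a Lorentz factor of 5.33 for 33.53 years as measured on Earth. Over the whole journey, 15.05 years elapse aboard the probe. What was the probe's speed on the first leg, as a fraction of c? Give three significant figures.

Leg 1: speed unknown; τ_1 = 15.75/γ_1.
Leg 2: γ = 5.33; τ_2 = 33.53/5.330 = 6.291 years.
Total proper time: τ_1 + 6.291 = 15.05, so τ_1 = 15.05 − 6.291 = 8.759 years.
γ_1 = 15.75/8.759 = 1.798; β = √(1 − 1/γ²) = √0.6907.

β = 0.831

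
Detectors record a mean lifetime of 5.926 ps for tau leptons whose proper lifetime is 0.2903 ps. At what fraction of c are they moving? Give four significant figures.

β = 0.9988

γ = Δt/τ₀ = 5.926/0.2903 = 20.41
β = √(1 − 1/γ²) = √(1 − 0.002400) = √0.9976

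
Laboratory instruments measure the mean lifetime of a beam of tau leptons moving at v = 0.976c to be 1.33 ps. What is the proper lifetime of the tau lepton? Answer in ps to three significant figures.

τ₀ = 0.290 ps

γ = 1/√(1 − 0.976²) = 1/√0.04742 = 4.592
The lab-frame lifetime is the dilated interval; the proper lifetime is τ₀ = Δt/γ = 1.33/4.592 ps.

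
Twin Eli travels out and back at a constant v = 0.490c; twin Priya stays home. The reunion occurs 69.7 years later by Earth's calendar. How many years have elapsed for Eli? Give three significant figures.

γ = 1/√(1 − 0.490²) = 1/√0.7599 = 1.147
Eli's clock measures proper time along the trip: τ = Δt/γ = 69.7/1.147 years.

τ = 60.8 years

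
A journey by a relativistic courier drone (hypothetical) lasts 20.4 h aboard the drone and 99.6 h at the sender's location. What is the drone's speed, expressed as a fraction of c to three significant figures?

The proper time is measured aboard the drone (both events occur at the drone's location); Δt is measured at the sender's location. γ = Δt/τ = 99.6/20.4 = 4.882.
β = √(1 − 1/γ²) = √(1 − 0.04195) = √0.9580

v = 0.979c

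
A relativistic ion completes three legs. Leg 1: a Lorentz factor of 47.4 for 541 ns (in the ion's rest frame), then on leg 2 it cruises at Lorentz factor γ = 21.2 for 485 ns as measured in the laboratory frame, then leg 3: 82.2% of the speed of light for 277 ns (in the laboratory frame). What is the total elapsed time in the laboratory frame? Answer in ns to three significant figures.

Leg 1: γ = 47.4; Δt_1 = 47.40 × 541 = 2.564×10⁴ ns.
Leg 2: 485 ns is already measured in the laboratory frame.
Leg 3: 277 ns is already measured in the laboratory frame.
Total: 2.564×10⁴ + 485.0 + 277.0 ns.

Δt = 2.64×10⁴ ns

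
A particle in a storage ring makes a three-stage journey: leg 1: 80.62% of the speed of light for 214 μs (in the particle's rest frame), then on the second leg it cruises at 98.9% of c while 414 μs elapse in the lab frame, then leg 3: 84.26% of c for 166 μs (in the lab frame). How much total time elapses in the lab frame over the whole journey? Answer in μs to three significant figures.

Δt = 942 μs

Leg 1: β = 0.8062; γ = 1/√(1 − 0.8062²) = 1/√0.3500 = 1.690; Δt_1 = 1.690 × 214 = 361.7 μs.
Leg 2: 414 μs is already measured in the lab frame.
Leg 3: 166 μs is already measured in the lab frame.
Total: 361.7 + 414.0 + 166.0 μs.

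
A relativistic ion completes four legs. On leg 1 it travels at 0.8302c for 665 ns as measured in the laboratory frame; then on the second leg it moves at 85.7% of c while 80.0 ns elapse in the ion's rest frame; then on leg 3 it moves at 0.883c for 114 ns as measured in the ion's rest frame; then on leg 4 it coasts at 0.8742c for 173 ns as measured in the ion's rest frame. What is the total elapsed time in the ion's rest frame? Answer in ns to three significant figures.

Leg 1: γ = 1/√(1 − 0.8302²) = 1/√0.3108 = 1.794; τ_1 = 665/1.794 = 370.7 ns.
Leg 2: 80.0 ns is already measured in the ion's rest frame.
Leg 3: 114 ns is already measured in the ion's rest frame.
Leg 4: 173 ns is already measured in the ion's rest frame.
Total: 370.7 + 80.00 + 114.0 + 173.0 ns.

τ = 738 ns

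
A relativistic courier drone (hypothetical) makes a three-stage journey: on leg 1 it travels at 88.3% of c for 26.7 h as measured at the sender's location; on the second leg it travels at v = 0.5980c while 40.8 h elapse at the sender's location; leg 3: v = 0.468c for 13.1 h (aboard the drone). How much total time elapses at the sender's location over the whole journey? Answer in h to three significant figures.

Leg 1: 26.7 h is already measured at the sender's location.
Leg 2: 40.8 h is already measured at the sender's location.
Leg 3: γ = 1/√(1 − 0.468²) = 1/√0.7810 = 1.132; Δt_3 = 1.132 × 13.1 = 14.82 h.
Total: 26.70 + 40.80 + 14.82 h.

Δt = 82.3 h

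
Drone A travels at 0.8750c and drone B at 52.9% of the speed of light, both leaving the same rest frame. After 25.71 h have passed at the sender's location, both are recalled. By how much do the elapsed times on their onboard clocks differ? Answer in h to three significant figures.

A: γ = 1/√(1 − 0.8750²) = 1/√0.2344 = 2.066; τ_A = 25.71/2.066 = 12.45 h.
B: β = 0.529; γ = 1/√(1 − 0.529²) = 1/√0.7202 = 1.178; τ_B = 25.71/1.178 = 21.82 h.

|τ_A − τ_B| = 9.37 h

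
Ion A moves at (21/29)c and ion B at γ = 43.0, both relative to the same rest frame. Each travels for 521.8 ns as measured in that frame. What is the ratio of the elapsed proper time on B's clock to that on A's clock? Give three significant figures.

A: γ = 1/√(1 − (21/29)²) = 29/20 = 1.450. B: γ = 43.0.
τ_A/τ_B = γ_B/γ_A = 43.00/1.450 = 29.66, so τ_B/τ_A = 0.03372.

τ_B/τ_A = 0.0337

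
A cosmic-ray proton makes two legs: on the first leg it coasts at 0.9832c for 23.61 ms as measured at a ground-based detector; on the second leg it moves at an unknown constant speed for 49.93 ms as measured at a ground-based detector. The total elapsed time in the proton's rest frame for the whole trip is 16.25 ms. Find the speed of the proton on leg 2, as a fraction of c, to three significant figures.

β = 0.971

Leg 1: γ = 1/√(1 − 0.9832²) = 1/√0.03332 = 5.479; τ_1 = 23.61/5.479 = 4.310 ms.
Leg 2: speed unknown; τ_2 = 49.93/γ_2.
Total proper time: 4.310 + τ_2 = 16.25, so τ_2 = 16.25 − 4.310 = 11.94 ms.
γ_2 = 49.93/11.94 = 4.182; β = √(1 − 1/γ²) = √0.9428.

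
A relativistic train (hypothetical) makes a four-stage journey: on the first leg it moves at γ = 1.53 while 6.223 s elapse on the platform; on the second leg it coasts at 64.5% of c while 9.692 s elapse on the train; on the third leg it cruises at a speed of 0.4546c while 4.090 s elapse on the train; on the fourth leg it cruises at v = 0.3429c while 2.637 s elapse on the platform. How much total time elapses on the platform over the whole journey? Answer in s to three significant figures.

Δt = 26.1 s

Leg 1: 6.223 s is already measured on the platform.
Leg 2: β = 0.645; γ = 1/√(1 − 0.645²) = 1/√0.5840 = 1.309; Δt_2 = 1.309 × 9.692 = 12.68 s.
Leg 3: γ = 1/√(1 − 0.4546²) = 1/√0.7933 = 1.123; Δt_3 = 1.123 × 4.090 = 4.592 s.
Leg 4: 2.637 s is already measured on the platform.
Total: 6.223 + 12.68 + 4.592 + 2.637 s.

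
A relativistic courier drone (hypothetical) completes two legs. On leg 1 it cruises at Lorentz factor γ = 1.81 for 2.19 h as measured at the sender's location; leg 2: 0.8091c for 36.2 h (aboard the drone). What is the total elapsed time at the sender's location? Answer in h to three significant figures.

Leg 1: 2.19 h is already measured at the sender's location.
Leg 2: γ = 1/√(1 − 0.8091²) = 1/√0.3454 = 1.702; Δt_2 = 1.702 × 36.2 = 61.60 h.
Total: 2.190 + 61.60 h.

Δt = 63.8 h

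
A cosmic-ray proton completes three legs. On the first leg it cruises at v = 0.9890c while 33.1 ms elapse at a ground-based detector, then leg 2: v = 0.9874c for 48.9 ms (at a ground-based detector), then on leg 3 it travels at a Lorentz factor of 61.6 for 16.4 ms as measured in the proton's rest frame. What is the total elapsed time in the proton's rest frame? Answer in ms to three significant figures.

Leg 1: γ = 1/√(1 − 0.9890²) = 1/√0.02188 = 6.761; τ_1 = 33.1/6.761 = 4.896 ms.
Leg 2: γ = 1/√(1 − 0.9874²) = 1/√0.02504 = 6.319; τ_2 = 48.9/6.319 = 7.738 ms.
Leg 3: 16.4 ms is already measured in the proton's rest frame.
Total: 4.896 + 7.738 + 16.40 ms.

τ = 29.0 ms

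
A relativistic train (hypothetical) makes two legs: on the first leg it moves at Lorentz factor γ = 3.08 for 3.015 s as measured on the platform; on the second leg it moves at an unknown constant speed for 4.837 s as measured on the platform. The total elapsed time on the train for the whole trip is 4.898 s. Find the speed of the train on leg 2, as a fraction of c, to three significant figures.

β = 0.586

Leg 1: γ = 3.08; τ_1 = 3.015/3.080 = 0.9789 s.
Leg 2: speed unknown; τ_2 = 4.837/γ_2.
Total proper time: 0.9789 + τ_2 = 4.898, so τ_2 = 4.898 − 0.9789 = 3.919 s.
γ_2 = 4.837/3.919 = 1.234; β = √(1 − 1/γ²) = √0.3435.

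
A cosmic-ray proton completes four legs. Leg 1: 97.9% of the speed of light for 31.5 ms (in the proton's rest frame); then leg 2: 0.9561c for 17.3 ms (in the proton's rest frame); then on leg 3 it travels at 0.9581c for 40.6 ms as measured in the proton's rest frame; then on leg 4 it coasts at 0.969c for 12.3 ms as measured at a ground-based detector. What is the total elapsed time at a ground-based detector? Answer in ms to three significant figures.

Δt = 368 ms

Leg 1: β = 0.979; γ = 1/√(1 − 0.979²) = 1/√0.04156 = 4.905; Δt_1 = 4.905 × 31.5 = 154.5 ms.
Leg 2: γ = 1/√(1 − 0.9561²) = 1/√0.08587 = 3.412; Δt_2 = 3.412 × 17.3 = 59.04 ms.
Leg 3: γ = 1/√(1 − 0.9581²) = 1/√0.08204 = 3.491; Δt_3 = 3.491 × 40.6 = 141.7 ms.
Leg 4: 12.3 ms is already measured at a ground-based detector.
Total: 154.5 + 59.04 + 141.7 + 12.30 ms.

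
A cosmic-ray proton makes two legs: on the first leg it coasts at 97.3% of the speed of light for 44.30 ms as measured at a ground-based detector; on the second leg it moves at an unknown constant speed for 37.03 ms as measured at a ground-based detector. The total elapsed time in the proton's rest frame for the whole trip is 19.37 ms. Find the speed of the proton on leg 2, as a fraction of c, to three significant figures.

β = 0.969

Leg 1: β = 0.973; γ = 1/√(1 − 0.973²) = 1/√0.05327 = 4.333; τ_1 = 44.30/4.333 = 10.22 ms.
Leg 2: speed unknown; τ_2 = 37.03/γ_2.
Total proper time: 10.22 + τ_2 = 19.37, so τ_2 = 19.37 − 10.22 = 9.145 ms.
γ_2 = 37.03/9.145 = 4.049; β = √(1 − 1/γ²) = √0.9390.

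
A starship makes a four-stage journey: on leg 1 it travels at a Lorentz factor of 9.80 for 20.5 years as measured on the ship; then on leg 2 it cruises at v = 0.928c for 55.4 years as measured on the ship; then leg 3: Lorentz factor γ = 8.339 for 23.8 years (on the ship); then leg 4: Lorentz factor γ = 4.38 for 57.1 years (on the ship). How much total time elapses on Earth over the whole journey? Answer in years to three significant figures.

Δt = 798 years

Leg 1: γ = 9.80; Δt_1 = 9.800 × 20.5 = 200.9 years.
Leg 2: γ = 1/√(1 − 0.928²) = 1/√0.1388 = 2.684; Δt_2 = 2.684 × 55.4 = 148.7 years.
Leg 3: γ = 8.339; Δt_3 = 8.339 × 23.8 = 198.5 years.
Leg 4: γ = 4.38; Δt_4 = 4.380 × 57.1 = 250.1 years.
Total: 200.9 + 148.7 + 198.5 + 250.1 years.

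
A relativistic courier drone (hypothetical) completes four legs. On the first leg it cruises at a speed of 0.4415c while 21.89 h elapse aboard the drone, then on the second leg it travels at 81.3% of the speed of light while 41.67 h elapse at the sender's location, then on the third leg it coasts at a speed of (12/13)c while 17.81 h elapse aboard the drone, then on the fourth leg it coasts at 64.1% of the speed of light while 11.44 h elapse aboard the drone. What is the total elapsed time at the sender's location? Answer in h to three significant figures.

Leg 1: γ = 1/√(1 − 0.4415²) = 1/√0.8051 = 1.115; Δt_1 = 1.115 × 21.89 = 24.40 h.
Leg 2: 41.67 h is already measured at the sender's location.
Leg 3: γ = 1/√(1 − (12/13)²) = 13/5 = 2.600; Δt_3 = 2.600 × 17.81 = 46.31 h.
Leg 4: β = 0.641; γ = 1/√(1 − 0.641²) = 1/√0.5891 = 1.303; Δt_4 = 1.303 × 11.44 = 14.90 h.
Total: 24.40 + 41.67 + 46.31 + 14.90 h.

Δt = 127 h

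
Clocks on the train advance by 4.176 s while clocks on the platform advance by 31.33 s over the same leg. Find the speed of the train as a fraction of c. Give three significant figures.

β = 0.991

The proper time is measured on the train (both events occur at the train's location); Δt is measured on the platform. γ = Δt/τ = 31.33/4.176 = 7.502.
β = √(1 − 1/γ²) = √(1 − 0.01777) = √0.9822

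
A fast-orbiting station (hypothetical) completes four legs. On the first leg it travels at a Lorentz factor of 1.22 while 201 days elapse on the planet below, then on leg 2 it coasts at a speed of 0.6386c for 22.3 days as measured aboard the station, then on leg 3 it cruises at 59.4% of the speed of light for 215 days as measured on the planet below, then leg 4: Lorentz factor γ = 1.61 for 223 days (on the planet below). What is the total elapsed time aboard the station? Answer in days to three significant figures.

Leg 1: γ = 1.22; τ_1 = 201/1.220 = 164.8 days.
Leg 2: 22.3 days is already measured aboard the station.
Leg 3: β = 0.594; γ = 1/√(1 − 0.594²) = 1/√0.6472 = 1.243; τ_3 = 215/1.243 = 173.0 days.
Leg 4: γ = 1.61; τ_4 = 223/1.610 = 138.5 days.
Total: 164.8 + 22.30 + 173.0 + 138.5 days.

τ = 499 days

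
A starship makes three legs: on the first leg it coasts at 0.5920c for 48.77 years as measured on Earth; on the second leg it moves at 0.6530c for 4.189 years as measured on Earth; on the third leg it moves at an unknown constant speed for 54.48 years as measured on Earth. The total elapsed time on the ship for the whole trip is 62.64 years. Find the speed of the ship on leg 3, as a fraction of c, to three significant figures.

β = 0.929

Leg 1: γ = 1/√(1 − 0.5920²) = 1/√0.6495 = 1.241; τ_1 = 48.77/1.241 = 39.31 years.
Leg 2: γ = 1/√(1 − 0.6530²) = 1/√0.5736 = 1.320; τ_2 = 4.189/1.320 = 3.173 years.
Leg 3: speed unknown; τ_3 = 54.48/γ_3.
Total proper time: 39.31 + 3.173 + τ_3 = 62.64, so τ_3 = 62.64 − 42.48 = 20.16 years.
γ_3 = 54.48/20.16 = 2.702; β = √(1 − 1/γ²) = √0.8630.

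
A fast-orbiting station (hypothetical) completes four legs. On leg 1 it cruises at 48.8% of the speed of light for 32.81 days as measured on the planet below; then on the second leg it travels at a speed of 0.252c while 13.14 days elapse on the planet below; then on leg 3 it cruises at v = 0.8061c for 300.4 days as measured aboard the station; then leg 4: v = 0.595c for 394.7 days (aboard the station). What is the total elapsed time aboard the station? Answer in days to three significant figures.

τ = 736 days

Leg 1: β = 0.488; γ = 1/√(1 − 0.488²) = 1/√0.7619 = 1.146; τ_1 = 32.81/1.146 = 28.64 days.
Leg 2: γ = 1/√(1 − 0.252²) = 1/√0.9365 = 1.033; τ_2 = 13.14/1.033 = 12.72 days.
Leg 3: 300.4 days is already measured aboard the station.
Leg 4: 394.7 days is already measured aboard the station.
Total: 28.64 + 12.72 + 300.4 + 394.7 days.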